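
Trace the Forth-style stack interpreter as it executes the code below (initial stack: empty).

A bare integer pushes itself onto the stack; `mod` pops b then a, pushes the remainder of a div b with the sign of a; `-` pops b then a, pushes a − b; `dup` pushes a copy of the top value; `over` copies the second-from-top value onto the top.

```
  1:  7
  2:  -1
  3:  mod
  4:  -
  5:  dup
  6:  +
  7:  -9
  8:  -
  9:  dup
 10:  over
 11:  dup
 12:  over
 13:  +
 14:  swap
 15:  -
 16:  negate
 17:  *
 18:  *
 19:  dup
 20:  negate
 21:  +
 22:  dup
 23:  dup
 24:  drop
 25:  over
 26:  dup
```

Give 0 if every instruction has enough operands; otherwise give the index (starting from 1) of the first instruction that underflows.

7    [7]
-1   [7, -1]
mod  [0]
-  — needs 2 operands, stack has 1 → underflow

4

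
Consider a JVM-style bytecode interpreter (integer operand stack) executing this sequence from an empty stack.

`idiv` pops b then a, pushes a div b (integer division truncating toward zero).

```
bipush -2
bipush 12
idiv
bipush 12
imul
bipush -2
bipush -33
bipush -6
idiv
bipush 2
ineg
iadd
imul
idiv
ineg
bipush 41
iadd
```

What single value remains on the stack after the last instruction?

41

bipush -2  -> [-2]
bipush 12  -> [-2, 12]
idiv       -> [0]
bipush 12  -> [0, 12]
imul       -> [0]
bipush -2  -> [0, -2]
bipush -33 -> [0, -2, -33]
bipush -6  -> [0, -2, -33, -6]
idiv       -> [0, -2, 5]
bipush 2   -> [0, -2, 5, 2]
ineg       -> [0, -2, 5, -2]
iadd       -> [0, -2, 3]
imul       -> [0, -6]
idiv       -> [0]
ineg       -> [0]
bipush 41  -> [0, 41]
iadd       -> [41]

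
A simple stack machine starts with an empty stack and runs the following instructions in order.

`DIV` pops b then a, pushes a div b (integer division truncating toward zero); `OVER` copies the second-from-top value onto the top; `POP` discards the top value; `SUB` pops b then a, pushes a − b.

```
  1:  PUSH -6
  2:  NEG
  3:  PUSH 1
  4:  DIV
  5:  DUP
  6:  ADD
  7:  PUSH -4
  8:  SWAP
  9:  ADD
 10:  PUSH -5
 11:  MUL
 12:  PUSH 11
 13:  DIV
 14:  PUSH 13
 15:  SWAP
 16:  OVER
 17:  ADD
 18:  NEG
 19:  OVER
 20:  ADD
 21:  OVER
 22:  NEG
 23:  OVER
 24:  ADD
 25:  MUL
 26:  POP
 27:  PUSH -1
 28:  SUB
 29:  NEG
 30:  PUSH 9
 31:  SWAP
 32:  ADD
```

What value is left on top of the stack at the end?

-5

PUSH -6  -6
NEG      6
PUSH 1   6 1
DIV      6
DUP      6 6
ADD      12
PUSH -4  12 -4
SWAP     -4 12
ADD      8
PUSH -5  8 -5
MUL      -40
PUSH 11  -40 11
DIV      -3
PUSH 13  -3 13
SWAP     13 -3
OVER     13 -3 13
ADD      13 10
NEG      13 -10
OVER     13 -10 13
ADD      13 3
OVER     13 3 13
NEG      13 3 -13
OVER     13 3 -13 3
ADD      13 3 -10
MUL      13 -30
POP      13
PUSH -1  13 -1
SUB      14
NEG      -14
PUSH 9   -14 9
SWAP     9 -14
ADD      -5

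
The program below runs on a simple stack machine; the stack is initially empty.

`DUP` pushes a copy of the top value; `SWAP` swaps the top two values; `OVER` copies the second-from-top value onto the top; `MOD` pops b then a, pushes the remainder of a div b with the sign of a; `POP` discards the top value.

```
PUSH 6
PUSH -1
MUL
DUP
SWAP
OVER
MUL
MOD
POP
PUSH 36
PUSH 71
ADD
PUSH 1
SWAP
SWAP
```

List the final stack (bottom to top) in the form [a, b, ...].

[107, 1]

PUSH 6  → 6
PUSH -1 → 6 -1
MUL     → -6
DUP     → -6 -6
SWAP    → -6 -6
OVER    → -6 -6 -6
MUL     → -6 36
MOD     → -6
POP     → (empty)
PUSH 36 → 36
PUSH 71 → 36 71
ADD     → 107
PUSH 1  → 107 1
SWAP    → 1 107
SWAP    → 107 1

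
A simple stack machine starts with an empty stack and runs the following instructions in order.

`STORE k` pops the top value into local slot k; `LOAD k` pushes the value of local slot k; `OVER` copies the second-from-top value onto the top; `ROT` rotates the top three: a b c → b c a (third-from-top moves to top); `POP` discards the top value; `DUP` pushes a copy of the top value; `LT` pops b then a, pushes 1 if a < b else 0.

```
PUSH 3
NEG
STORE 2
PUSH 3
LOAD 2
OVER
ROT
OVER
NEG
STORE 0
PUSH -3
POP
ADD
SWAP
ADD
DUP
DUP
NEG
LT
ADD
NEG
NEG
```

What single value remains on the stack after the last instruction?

3

PUSH 3  → 3
NEG     → -3
STORE 2 → (empty)
PUSH 3  → 3
LOAD 2  → 3 -3
OVER    → 3 -3 3
ROT     → -3 3 3
OVER    → -3 3 3 3
NEG     → -3 3 3 -3
STORE 0 → -3 3 3
PUSH -3 → -3 3 3 -3
POP     → -3 3 3
ADD     → -3 6
SWAP    → 6 -3
ADD     → 3
DUP     → 3 3
DUP     → 3 3 3
NEG     → 3 3 -3
LT      → 3 0
ADD     → 3
NEG     → -3
NEG     → 3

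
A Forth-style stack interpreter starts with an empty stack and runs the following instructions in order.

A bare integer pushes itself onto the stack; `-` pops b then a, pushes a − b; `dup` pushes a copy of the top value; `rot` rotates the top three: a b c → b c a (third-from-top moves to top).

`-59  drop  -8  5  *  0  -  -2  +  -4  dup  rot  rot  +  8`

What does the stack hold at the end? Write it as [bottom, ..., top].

[-4, -46, 8]

-59   [-59]
drop  []
-8    [-8]
5     [-8, 5]
*     [-40]
0     [-40, 0]
-     [-40]
-2    [-40, -2]
+     [-42]
-4    [-42, -4]
dup   [-42, -4, -4]
rot   [-4, -4, -42]
rot   [-4, -42, -4]
+     [-4, -46]
8     [-4, -46, 8]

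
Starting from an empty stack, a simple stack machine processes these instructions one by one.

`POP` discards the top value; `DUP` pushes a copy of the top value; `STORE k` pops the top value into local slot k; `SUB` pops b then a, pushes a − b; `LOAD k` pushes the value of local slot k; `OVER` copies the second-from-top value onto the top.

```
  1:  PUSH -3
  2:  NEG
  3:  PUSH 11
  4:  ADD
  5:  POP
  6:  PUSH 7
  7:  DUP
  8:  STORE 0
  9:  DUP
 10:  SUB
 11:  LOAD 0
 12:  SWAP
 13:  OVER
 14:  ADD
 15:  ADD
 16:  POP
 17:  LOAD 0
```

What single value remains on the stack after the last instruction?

PUSH -3  [-3]
NEG      [3]
PUSH 11  [3, 11]
ADD      [14]
POP      []
PUSH 7   [7]
DUP      [7, 7]
STORE 0  [7]
DUP      [7, 7]
SUB      [0]
LOAD 0   [0, 7]
SWAP     [7, 0]
OVER     [7, 0, 7]
ADD      [7, 7]
ADD      [14]
POP      []
LOAD 0   [7]

7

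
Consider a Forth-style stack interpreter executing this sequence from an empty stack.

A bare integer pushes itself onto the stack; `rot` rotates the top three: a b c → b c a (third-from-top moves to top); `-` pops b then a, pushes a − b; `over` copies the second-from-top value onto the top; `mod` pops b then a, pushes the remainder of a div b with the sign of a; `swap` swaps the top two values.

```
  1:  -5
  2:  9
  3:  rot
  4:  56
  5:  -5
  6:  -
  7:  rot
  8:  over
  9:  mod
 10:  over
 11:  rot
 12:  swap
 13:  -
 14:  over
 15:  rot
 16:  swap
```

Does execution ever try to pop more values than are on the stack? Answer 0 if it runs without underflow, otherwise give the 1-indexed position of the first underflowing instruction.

-5 : -5
9  : -5 9
rot  — needs 3 operands, stack has 2 → underflow

3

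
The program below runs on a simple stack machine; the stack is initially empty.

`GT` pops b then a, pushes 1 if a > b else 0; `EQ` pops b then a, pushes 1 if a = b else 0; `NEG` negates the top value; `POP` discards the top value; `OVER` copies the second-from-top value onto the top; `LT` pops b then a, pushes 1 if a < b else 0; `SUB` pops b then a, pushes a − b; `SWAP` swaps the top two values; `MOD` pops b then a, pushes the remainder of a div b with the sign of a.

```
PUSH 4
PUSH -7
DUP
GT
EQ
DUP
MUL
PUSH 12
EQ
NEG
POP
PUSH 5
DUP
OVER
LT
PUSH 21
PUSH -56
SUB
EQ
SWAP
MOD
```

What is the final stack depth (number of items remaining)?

1

PUSH 4   : 4
PUSH -7  : 4 -7
DUP      : 4 -7 -7
GT       : 4 0
EQ       : 0
DUP      : 0 0
MUL      : 0
PUSH 12  : 0 12
EQ       : 0
NEG      : 0
POP      : (empty)
PUSH 5   : 5
DUP      : 5 5
OVER     : 5 5 5
LT       : 5 0
PUSH 21  : 5 0 21
PUSH -56 : 5 0 21 -56
SUB      : 5 0 77
EQ       : 5 0
SWAP     : 0 5
MOD      : 0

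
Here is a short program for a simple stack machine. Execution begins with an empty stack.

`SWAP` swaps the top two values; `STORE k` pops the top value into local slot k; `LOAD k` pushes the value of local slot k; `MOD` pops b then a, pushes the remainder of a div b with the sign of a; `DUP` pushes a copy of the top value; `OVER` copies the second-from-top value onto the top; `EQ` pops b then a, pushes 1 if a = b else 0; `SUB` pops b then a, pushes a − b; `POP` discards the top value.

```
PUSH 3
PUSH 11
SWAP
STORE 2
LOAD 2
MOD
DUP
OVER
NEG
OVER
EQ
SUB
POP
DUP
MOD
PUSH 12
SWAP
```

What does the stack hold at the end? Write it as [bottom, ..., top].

[12, 0]

PUSH 3  → 3
PUSH 11 → 3 11
SWAP    → 11 3
STORE 2 → 11
LOAD 2  → 11 3
MOD     → 2
DUP     → 2 2
OVER    → 2 2 2
NEG     → 2 2 -2
OVER    → 2 2 -2 2
EQ      → 2 2 0
SUB     → 2 2
POP     → 2
DUP     → 2 2
MOD     → 0
PUSH 12 → 0 12
SWAP    → 12 0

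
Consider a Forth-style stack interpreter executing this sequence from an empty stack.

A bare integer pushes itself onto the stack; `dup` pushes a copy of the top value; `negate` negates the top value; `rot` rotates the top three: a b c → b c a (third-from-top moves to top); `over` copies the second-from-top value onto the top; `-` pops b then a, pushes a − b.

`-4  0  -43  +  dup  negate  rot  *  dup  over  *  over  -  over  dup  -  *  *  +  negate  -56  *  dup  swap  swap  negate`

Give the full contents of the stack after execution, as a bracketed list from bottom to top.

[-2408, 2408]

-4     → [-4]
0      → [-4, 0]
-43    → [-4, 0, -43]
+      → [-4, -43]
dup    → [-4, -43, -43]
negate → [-4, -43, 43]
rot    → [-43, 43, -4]
*      → [-43, -172]
dup    → [-43, -172, -172]
over   → [-43, -172, -172, -172]
*      → [-43, -172, 29584]
over   → [-43, -172, 29584, -172]
-      → [-43, -172, 29756]
over   → [-43, -172, 29756, -172]
dup    → [-43, -172, 29756, -172, -172]
-      → [-43, -172, 29756, 0]
*      → [-43, -172, 0]
*      → [-43, 0]
+      → [-43]
negate → [43]
-56    → [43, -56]
*      → [-2408]
dup    → [-2408, -2408]
swap   → [-2408, -2408]
swap   → [-2408, -2408]
negate → [-2408, 2408]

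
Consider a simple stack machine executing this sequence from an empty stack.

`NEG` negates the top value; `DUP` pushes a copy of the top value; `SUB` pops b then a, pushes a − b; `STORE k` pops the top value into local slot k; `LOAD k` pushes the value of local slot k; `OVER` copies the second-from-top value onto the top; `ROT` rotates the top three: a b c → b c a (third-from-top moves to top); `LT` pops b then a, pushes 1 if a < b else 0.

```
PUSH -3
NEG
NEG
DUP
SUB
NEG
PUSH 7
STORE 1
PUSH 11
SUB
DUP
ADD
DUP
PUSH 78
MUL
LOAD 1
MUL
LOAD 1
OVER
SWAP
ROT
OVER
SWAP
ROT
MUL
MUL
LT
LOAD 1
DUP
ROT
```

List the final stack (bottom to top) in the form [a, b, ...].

PUSH -3 : [-3]
NEG     : [3]
NEG     : [-3]
DUP     : [-3, -3]
SUB     : [0]
NEG     : [0]
PUSH 7  : [0, 7]
STORE 1 : [0]
PUSH 11 : [0, 11]
SUB     : [-11]
DUP     : [-11, -11]
ADD     : [-22]
DUP     : [-22, -22]
PUSH 78 : [-22, -22, 78]
MUL     : [-22, -1716]
LOAD 1  : [-22, -1716, 7]
MUL     : [-22, -12012]
LOAD 1  : [-22, -12012, 7]
OVER    : [-22, -12012, 7, -12012]
SWAP    : [-22, -12012, -12012, 7]
ROT     : [-22, -12012, 7, -12012]
OVER    : [-22, -12012, 7, -12012, 7]
SWAP    : [-22, -12012, 7, 7, -12012]
ROT     : [-22, -12012, 7, -12012, 7]
MUL     : [-22, -12012, 7, -84084]
MUL     : [-22, -12012, -588588]
LT      : [-22, 0]
LOAD 1  : [-22, 0, 7]
DUP     : [-22, 0, 7, 7]
ROT     : [-22, 7, 7, 0]

[-22, 7, 7, 0]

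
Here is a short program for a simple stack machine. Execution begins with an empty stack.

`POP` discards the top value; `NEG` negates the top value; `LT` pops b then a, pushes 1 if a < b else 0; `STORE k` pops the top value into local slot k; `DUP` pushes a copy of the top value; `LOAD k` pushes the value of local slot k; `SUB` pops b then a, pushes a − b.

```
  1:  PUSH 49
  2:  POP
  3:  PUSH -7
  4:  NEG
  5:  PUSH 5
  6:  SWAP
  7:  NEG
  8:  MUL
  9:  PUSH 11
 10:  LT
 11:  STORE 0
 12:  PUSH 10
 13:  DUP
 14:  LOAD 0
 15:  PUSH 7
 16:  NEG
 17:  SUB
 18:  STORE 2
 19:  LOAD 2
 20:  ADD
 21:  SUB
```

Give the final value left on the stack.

-8

PUSH 49 → [49]
POP     → []
PUSH -7 → [-7]
NEG     → [7]
PUSH 5  → [7, 5]
SWAP    → [5, 7]
NEG     → [5, -7]
MUL     → [-35]
PUSH 11 → [-35, 11]
LT      → [1]
STORE 0 → []
PUSH 10 → [10]
DUP     → [10, 10]
LOAD 0  → [10, 10, 1]
PUSH 7  → [10, 10, 1, 7]
NEG     → [10, 10, 1, -7]
SUB     → [10, 10, 8]
STORE 2 → [10, 10]
LOAD 2  → [10, 10, 8]
ADD     → [10, 18]
SUB     → [-8]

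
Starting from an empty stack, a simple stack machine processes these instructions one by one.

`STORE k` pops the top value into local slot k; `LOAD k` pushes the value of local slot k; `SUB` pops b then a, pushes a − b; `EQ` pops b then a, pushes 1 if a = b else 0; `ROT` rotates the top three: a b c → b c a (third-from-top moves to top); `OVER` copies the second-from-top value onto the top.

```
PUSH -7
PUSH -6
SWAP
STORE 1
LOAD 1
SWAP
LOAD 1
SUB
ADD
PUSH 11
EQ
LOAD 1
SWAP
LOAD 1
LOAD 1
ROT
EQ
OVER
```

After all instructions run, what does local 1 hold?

PUSH -7 -> [-7]
PUSH -6 -> [-7, -6]
SWAP    -> [-6, -7]
STORE 1 -> [-6]
LOAD 1  -> [-6, -7]
SWAP    -> [-7, -6]
LOAD 1  -> [-7, -6, -7]
SUB     -> [-7, 1]
ADD     -> [-6]
PUSH 11 -> [-6, 11]
EQ      -> [0]
LOAD 1  -> [0, -7]
SWAP    -> [-7, 0]
LOAD 1  -> [-7, 0, -7]
LOAD 1  -> [-7, 0, -7, -7]
ROT     -> [-7, -7, -7, 0]
EQ      -> [-7, -7, 0]
OVER    -> [-7, -7, 0, -7]

-7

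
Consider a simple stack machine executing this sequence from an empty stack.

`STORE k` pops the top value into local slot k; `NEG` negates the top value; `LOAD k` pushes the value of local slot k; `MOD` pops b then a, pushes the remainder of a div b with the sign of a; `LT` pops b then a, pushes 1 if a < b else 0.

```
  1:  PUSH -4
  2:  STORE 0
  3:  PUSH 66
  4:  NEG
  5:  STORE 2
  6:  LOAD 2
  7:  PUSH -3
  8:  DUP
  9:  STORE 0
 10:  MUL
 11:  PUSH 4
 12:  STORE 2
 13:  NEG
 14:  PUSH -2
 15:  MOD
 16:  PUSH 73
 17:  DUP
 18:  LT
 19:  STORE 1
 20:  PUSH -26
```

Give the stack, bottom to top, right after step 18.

[0, 0]

PUSH -4 -> [-4]
STORE 0 -> []
PUSH 66 -> [66]
NEG     -> [-66]
STORE 2 -> []
LOAD 2  -> [-66]
PUSH -3 -> [-66, -3]
DUP     -> [-66, -3, -3]
STORE 0 -> [-66, -3]
MUL     -> [198]
PUSH 4  -> [198, 4]
STORE 2 -> [198]
NEG     -> [-198]
PUSH -2 -> [-198, -2]
MOD     -> [0]
PUSH 73 -> [0, 73]
DUP     -> [0, 73, 73]
LT      -> [0, 0]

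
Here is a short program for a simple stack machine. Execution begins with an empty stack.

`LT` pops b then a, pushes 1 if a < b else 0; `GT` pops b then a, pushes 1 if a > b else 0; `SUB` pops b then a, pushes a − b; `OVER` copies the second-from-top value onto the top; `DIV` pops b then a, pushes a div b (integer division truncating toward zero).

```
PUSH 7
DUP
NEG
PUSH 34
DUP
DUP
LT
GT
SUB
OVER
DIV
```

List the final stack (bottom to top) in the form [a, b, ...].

PUSH 7  : 7
DUP     : 7 7
NEG     : 7 -7
PUSH 34 : 7 -7 34
DUP     : 7 -7 34 34
DUP     : 7 -7 34 34 34
LT      : 7 -7 34 0
GT      : 7 -7 1
SUB     : 7 -8
OVER    : 7 -8 7
DIV     : 7 -1

[7, -1]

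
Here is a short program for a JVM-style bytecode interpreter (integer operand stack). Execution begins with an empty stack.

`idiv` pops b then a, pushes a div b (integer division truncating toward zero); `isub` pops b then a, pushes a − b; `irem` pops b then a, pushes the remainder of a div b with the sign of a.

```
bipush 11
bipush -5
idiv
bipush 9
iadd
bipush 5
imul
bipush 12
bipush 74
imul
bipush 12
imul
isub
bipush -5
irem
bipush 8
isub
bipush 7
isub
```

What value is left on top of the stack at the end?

-16

bipush 11  [11]
bipush -5  [11, -5]
idiv       [-2]
bipush 9   [-2, 9]
iadd       [7]
bipush 5   [7, 5]
imul       [35]
bipush 12  [35, 12]
bipush 74  [35, 12, 74]
imul       [35, 888]
bipush 12  [35, 888, 12]
imul       [35, 10656]
isub       [-10621]
bipush -5  [-10621, -5]
irem       [-1]
bipush 8   [-1, 8]
isub       [-9]
bipush 7   [-9, 7]
isub       [-16]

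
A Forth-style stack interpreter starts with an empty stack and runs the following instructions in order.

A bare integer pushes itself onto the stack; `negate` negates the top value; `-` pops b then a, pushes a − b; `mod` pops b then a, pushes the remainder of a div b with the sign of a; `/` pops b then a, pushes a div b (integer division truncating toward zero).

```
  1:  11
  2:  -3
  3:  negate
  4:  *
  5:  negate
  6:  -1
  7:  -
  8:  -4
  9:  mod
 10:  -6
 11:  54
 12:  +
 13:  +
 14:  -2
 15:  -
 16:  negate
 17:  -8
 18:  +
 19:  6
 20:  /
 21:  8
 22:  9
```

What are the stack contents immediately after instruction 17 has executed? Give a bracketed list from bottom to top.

[-50, -8]

11     : 11
-3     : 11 -3
negate : 11 3
*      : 33
negate : -33
-1     : -33 -1
-      : -32
-4     : -32 -4
mod    : 0
-6     : 0 -6
54     : 0 -6 54
+      : 0 48
+      : 48
-2     : 48 -2
-      : 50
negate : -50
-8     : -50 -8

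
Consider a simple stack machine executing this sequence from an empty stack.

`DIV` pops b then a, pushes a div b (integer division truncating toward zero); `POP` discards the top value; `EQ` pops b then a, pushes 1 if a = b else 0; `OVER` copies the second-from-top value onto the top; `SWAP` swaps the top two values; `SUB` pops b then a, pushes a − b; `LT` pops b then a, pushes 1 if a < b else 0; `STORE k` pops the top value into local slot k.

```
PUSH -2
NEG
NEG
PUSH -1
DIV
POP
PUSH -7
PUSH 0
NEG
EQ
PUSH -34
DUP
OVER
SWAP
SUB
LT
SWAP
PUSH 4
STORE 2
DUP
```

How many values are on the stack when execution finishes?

PUSH -2   [-2]
NEG       [2]
NEG       [-2]
PUSH -1   [-2, -1]
DIV       [2]
POP       []
PUSH -7   [-7]
PUSH 0    [-7, 0]
NEG       [-7, 0]
EQ        [0]
PUSH -34  [0, -34]
DUP       [0, -34, -34]
OVER      [0, -34, -34, -34]
SWAP      [0, -34, -34, -34]
SUB       [0, -34, 0]
LT        [0, 1]
SWAP      [1, 0]
PUSH 4    [1, 0, 4]
STORE 2   [1, 0]
DUP       [1, 0, 0]

3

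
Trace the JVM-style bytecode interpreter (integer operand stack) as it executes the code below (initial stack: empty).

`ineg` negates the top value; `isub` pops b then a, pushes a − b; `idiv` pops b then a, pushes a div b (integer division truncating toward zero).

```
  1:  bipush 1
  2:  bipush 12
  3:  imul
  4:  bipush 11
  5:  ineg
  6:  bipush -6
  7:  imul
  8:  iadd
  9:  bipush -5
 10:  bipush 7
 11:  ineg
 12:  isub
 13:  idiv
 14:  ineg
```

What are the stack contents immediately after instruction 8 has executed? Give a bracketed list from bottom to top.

[78]

bipush 1   1
bipush 12  1 12
imul       12
bipush 11  12 11
ineg       12 -11
bipush -6  12 -11 -6
imul       12 66
iadd       78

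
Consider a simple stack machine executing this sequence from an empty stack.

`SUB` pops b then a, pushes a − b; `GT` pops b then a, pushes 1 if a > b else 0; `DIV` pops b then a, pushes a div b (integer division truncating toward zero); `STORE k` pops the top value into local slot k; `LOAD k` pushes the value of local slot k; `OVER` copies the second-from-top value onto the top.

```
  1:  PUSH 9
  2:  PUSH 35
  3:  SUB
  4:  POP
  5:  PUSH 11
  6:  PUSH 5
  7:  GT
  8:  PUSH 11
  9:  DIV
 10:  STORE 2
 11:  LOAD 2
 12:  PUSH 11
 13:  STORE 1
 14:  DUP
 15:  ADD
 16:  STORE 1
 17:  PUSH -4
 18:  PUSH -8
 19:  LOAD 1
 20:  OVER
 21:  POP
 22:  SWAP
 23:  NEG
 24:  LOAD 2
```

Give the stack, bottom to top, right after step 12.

[0, 11]

PUSH 9  → [9]
PUSH 35 → [9, 35]
SUB     → [-26]
POP     → []
PUSH 11 → [11]
PUSH 5  → [11, 5]
GT      → [1]
PUSH 11 → [1, 11]
DIV     → [0]
STORE 2 → []
LOAD 2  → [0]
PUSH 11 → [0, 11]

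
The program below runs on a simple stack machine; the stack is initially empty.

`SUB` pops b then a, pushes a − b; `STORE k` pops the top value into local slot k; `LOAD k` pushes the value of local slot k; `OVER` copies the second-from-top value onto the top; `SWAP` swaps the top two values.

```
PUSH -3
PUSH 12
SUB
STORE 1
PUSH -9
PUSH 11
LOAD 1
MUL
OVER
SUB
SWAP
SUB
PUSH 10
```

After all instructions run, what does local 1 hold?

-15

PUSH -3 : -3
PUSH 12 : -3 12
SUB     : -15
STORE 1 : (empty)
PUSH -9 : -9
PUSH 11 : -9 11
LOAD 1  : -9 11 -15
MUL     : -9 -165
OVER    : -9 -165 -9
SUB     : -9 -156
SWAP    : -156 -9
SUB     : -147
PUSH 10 : -147 10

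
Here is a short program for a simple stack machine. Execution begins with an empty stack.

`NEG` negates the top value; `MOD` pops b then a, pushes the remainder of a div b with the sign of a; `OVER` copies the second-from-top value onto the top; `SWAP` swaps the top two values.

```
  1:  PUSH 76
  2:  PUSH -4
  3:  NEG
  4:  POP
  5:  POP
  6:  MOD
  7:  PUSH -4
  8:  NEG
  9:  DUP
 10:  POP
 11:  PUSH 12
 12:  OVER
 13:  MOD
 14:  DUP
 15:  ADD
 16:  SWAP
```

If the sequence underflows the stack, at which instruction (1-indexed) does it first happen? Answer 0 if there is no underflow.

PUSH 76  76
PUSH -4  76 -4
NEG      76 4
POP      76
POP      (empty)
MOD  — needs 2 operands, stack has 0 → underflow

6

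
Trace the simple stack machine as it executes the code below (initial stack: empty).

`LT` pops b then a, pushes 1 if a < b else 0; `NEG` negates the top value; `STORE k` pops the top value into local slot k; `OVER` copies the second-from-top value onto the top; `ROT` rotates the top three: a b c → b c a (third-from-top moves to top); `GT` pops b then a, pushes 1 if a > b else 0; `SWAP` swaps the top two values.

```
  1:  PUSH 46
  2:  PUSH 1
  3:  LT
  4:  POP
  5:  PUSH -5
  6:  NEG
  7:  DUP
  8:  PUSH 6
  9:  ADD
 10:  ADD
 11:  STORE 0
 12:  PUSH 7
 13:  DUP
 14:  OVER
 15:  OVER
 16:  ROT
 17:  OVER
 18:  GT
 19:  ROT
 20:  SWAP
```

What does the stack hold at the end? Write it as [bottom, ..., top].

[7, 7, 7, 0]

PUSH 46 : 46
PUSH 1  : 46 1
LT      : 0
POP     : (empty)
PUSH -5 : -5
NEG     : 5
DUP     : 5 5
PUSH 6  : 5 5 6
ADD     : 5 11
ADD     : 16
STORE 0 : (empty)
PUSH 7  : 7
DUP     : 7 7
OVER    : 7 7 7
OVER    : 7 7 7 7
ROT     : 7 7 7 7
OVER    : 7 7 7 7 7
GT      : 7 7 7 0
ROT     : 7 7 0 7
SWAP    : 7 7 7 0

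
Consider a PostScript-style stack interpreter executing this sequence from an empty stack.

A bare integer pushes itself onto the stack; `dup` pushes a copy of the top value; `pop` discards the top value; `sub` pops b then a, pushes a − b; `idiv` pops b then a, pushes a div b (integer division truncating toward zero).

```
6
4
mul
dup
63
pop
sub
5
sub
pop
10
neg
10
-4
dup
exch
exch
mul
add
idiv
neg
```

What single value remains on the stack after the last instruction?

6    : 6
4    : 6 4
mul  : 24
dup  : 24 24
63   : 24 24 63
pop  : 24 24
sub  : 0
5    : 0 5
sub  : -5
pop  : (empty)
10   : 10
neg  : -10
10   : -10 10
-4   : -10 10 -4
dup  : -10 10 -4 -4
exch : -10 10 -4 -4
exch : -10 10 -4 -4
mul  : -10 10 16
add  : -10 26
idiv : 0
neg  : 0

0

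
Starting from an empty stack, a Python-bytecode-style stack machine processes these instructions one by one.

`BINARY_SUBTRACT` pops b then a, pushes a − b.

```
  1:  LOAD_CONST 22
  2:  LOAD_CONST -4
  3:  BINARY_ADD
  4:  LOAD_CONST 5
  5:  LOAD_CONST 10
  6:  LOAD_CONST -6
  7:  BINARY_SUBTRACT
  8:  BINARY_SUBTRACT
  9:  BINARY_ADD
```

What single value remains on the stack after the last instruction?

LOAD_CONST 22    [22]
LOAD_CONST -4    [22, -4]
BINARY_ADD       [18]
LOAD_CONST 5     [18, 5]
LOAD_CONST 10    [18, 5, 10]
LOAD_CONST -6    [18, 5, 10, -6]
BINARY_SUBTRACT  [18, 5, 16]
BINARY_SUBTRACT  [18, -11]
BINARY_ADD       [7]

7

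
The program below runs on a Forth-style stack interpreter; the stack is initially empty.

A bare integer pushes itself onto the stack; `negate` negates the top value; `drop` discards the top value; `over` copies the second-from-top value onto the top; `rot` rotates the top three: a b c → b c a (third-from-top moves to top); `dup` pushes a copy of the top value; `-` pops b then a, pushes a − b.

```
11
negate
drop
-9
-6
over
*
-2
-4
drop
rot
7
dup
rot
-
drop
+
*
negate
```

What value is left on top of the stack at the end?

11      [11]
negate  [-11]
drop    []
-9      [-9]
-6      [-9, -6]
over    [-9, -6, -9]
*       [-9, 54]
-2      [-9, 54, -2]
-4      [-9, 54, -2, -4]
drop    [-9, 54, -2]
rot     [54, -2, -9]
7       [54, -2, -9, 7]
dup     [54, -2, -9, 7, 7]
rot     [54, -2, 7, 7, -9]
-       [54, -2, 7, 16]
drop    [54, -2, 7]
+       [54, 5]
*       [270]
negate  [-270]

-270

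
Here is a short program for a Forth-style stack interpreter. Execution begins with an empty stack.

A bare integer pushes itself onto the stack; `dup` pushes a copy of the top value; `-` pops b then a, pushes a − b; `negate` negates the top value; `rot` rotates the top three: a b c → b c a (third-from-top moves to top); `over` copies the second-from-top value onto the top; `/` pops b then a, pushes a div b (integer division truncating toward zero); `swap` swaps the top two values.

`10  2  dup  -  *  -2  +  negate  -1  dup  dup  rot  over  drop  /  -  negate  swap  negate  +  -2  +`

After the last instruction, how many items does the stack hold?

1

10     : 10
2      : 10 2
dup    : 10 2 2
-      : 10 0
*      : 0
-2     : 0 -2
+      : -2
negate : 2
-1     : 2 -1
dup    : 2 -1 -1
dup    : 2 -1 -1 -1
rot    : 2 -1 -1 -1
over   : 2 -1 -1 -1 -1
drop   : 2 -1 -1 -1
/      : 2 -1 1
-      : 2 -2
negate : 2 2
swap   : 2 2
negate : 2 -2
+      : 0
-2     : 0 -2
+      : -2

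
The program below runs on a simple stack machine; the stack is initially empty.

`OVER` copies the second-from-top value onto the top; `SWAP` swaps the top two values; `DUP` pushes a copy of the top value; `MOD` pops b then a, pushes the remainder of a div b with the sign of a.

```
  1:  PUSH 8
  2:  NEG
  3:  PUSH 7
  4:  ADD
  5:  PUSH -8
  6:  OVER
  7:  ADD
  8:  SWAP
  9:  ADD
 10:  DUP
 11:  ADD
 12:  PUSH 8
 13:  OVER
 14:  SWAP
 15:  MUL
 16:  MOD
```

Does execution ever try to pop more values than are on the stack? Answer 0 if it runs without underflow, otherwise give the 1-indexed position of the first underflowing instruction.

PUSH 8  -> 8
NEG     -> -8
PUSH 7  -> -8 7
ADD     -> -1
PUSH -8 -> -1 -8
OVER    -> -1 -8 -1
ADD     -> -1 -9
SWAP    -> -9 -1
ADD     -> -10
DUP     -> -10 -10
ADD     -> -20
PUSH 8  -> -20 8
OVER    -> -20 8 -20
SWAP    -> -20 -20 8
MUL     -> -20 -160
MOD     -> -20

0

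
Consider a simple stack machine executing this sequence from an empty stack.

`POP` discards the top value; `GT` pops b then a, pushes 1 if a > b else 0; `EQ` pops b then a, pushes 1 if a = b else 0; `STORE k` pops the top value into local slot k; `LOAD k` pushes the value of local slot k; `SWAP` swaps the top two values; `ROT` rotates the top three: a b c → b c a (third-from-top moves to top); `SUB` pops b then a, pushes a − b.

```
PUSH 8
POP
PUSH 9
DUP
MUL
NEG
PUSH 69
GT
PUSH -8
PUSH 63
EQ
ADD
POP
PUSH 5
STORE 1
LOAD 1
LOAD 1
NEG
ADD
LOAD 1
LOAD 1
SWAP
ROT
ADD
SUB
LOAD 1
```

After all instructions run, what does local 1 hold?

5

PUSH 8  -> [8]
POP     -> []
PUSH 9  -> [9]
DUP     -> [9, 9]
MUL     -> [81]
NEG     -> [-81]
PUSH 69 -> [-81, 69]
GT      -> [0]
PUSH -8 -> [0, -8]
PUSH 63 -> [0, -8, 63]
EQ      -> [0, 0]
ADD     -> [0]
POP     -> []
PUSH 5  -> [5]
STORE 1 -> []
LOAD 1  -> [5]
LOAD 1  -> [5, 5]
NEG     -> [5, -5]
ADD     -> [0]
LOAD 1  -> [0, 5]
LOAD 1  -> [0, 5, 5]
SWAP    -> [0, 5, 5]
ROT     -> [5, 5, 0]
ADD     -> [5, 5]
SUB     -> [0]
LOAD 1  -> [0, 5]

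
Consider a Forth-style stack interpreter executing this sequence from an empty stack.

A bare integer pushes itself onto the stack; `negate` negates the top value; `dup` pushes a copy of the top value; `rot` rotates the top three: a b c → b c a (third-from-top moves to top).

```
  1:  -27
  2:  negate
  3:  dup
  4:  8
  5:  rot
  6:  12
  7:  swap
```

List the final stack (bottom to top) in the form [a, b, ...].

[27, 8, 12, 27]

-27     -27
negate  27
dup     27 27
8       27 27 8
rot     27 8 27
12      27 8 27 12
swap    27 8 12 27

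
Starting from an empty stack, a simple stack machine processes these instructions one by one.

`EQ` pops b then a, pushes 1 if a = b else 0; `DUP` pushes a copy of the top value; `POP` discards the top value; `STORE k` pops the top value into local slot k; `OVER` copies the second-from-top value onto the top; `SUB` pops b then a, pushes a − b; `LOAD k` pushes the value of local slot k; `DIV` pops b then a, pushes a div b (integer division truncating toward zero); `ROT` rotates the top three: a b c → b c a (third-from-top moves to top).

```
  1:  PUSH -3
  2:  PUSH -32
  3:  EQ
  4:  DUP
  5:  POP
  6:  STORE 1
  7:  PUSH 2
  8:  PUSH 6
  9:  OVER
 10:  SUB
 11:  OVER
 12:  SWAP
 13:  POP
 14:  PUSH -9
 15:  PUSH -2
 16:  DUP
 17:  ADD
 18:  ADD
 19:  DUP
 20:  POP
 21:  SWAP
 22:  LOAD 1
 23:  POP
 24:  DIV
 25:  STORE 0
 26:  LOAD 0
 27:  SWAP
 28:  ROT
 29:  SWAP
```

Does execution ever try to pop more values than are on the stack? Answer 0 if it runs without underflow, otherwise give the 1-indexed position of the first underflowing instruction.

28

PUSH -3  -> -3
PUSH -32 -> -3 -32
EQ       -> 0
DUP      -> 0 0
POP      -> 0
STORE 1  -> (empty)
PUSH 2   -> 2
PUSH 6   -> 2 6
OVER     -> 2 6 2
SUB      -> 2 4
OVER     -> 2 4 2
SWAP     -> 2 2 4
POP      -> 2 2
PUSH -9  -> 2 2 -9
PUSH -2  -> 2 2 -9 -2
DUP      -> 2 2 -9 -2 -2
ADD      -> 2 2 -9 -4
ADD      -> 2 2 -13
DUP      -> 2 2 -13 -13
POP      -> 2 2 -13
SWAP     -> 2 -13 2
LOAD 1   -> 2 -13 2 0
POP      -> 2 -13 2
DIV      -> 2 -6
STORE 0  -> 2
LOAD 0   -> 2 -6
SWAP     -> -6 2
ROT  — needs 3 operands, stack has 2 → underflow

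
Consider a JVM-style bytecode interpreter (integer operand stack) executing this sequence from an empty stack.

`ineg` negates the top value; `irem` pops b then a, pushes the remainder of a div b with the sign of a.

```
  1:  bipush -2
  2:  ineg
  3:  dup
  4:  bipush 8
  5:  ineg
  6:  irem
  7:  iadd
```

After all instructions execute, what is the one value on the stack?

4

bipush -2  [-2]
ineg       [2]
dup        [2, 2]
bipush 8   [2, 2, 8]
ineg       [2, 2, -8]
irem       [2, 2]
iadd       [4]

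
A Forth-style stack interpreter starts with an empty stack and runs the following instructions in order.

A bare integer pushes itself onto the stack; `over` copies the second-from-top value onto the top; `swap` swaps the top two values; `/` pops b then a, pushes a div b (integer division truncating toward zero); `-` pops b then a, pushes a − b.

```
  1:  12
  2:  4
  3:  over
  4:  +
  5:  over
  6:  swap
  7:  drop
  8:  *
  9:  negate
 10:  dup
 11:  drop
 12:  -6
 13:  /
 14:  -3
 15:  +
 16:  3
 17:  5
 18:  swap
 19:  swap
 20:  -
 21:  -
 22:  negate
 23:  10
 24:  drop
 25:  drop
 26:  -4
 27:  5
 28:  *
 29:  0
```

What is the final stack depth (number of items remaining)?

2

12     -> 12
4      -> 12 4
over   -> 12 4 12
+      -> 12 16
over   -> 12 16 12
swap   -> 12 12 16
drop   -> 12 12
*      -> 144
negate -> -144
dup    -> -144 -144
drop   -> -144
-6     -> -144 -6
/      -> 24
-3     -> 24 -3
+      -> 21
3      -> 21 3
5      -> 21 3 5
swap   -> 21 5 3
swap   -> 21 3 5
-      -> 21 -2
-      -> 23
negate -> -23
10     -> -23 10
drop   -> -23
drop   -> (empty)
-4     -> -4
5      -> -4 5
*      -> -20
0      -> -20 0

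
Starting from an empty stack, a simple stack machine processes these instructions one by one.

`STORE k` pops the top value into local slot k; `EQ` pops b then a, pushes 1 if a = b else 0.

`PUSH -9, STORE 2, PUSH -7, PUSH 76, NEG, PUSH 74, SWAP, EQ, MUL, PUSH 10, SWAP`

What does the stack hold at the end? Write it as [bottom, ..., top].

[10, 0]

PUSH -9  -9
STORE 2  (empty)
PUSH -7  -7
PUSH 76  -7 76
NEG      -7 -76
PUSH 74  -7 -76 74
SWAP     -7 74 -76
EQ       -7 0
MUL      0
PUSH 10  0 10
SWAP     10 0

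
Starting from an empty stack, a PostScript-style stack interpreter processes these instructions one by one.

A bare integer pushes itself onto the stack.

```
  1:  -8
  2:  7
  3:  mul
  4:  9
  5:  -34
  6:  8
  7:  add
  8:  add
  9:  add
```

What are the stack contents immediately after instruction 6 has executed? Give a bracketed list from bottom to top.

-8  : -8
7   : -8 7
mul : -56
9   : -56 9
-34 : -56 9 -34
8   : -56 9 -34 8

[-56, 9, -34, 8]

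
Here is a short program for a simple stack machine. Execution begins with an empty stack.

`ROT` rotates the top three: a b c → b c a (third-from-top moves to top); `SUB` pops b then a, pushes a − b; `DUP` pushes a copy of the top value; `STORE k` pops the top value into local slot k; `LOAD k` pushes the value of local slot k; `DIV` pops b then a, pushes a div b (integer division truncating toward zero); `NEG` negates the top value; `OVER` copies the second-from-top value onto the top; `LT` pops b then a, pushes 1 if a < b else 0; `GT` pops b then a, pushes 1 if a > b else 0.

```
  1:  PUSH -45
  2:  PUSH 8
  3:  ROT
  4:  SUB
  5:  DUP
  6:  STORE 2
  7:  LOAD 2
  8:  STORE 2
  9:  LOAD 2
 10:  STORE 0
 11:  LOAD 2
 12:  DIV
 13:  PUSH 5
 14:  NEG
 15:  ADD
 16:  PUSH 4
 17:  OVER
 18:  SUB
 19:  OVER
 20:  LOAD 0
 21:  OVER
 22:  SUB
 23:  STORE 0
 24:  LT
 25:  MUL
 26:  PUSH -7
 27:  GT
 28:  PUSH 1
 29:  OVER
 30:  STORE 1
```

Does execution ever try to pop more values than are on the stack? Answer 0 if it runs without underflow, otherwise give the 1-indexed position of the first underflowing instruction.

3

PUSH -45 -> [-45]
PUSH 8   -> [-45, 8]
ROT  — needs 3 operands, stack has 2 → underflow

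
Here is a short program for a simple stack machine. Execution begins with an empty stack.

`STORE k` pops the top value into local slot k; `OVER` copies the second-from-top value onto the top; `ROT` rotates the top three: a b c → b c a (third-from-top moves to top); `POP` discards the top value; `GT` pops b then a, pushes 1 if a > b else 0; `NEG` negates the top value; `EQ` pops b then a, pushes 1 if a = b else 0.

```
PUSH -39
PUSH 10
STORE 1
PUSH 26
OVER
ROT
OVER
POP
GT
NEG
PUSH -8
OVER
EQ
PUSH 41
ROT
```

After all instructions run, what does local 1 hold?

PUSH -39  [-39]
PUSH 10   [-39, 10]
STORE 1   [-39]
PUSH 26   [-39, 26]
OVER      [-39, 26, -39]
ROT       [26, -39, -39]
OVER      [26, -39, -39, -39]
POP       [26, -39, -39]
GT        [26, 0]
NEG       [26, 0]
PUSH -8   [26, 0, -8]
OVER      [26, 0, -8, 0]
EQ        [26, 0, 0]
PUSH 41   [26, 0, 0, 41]
ROT       [26, 0, 41, 0]

10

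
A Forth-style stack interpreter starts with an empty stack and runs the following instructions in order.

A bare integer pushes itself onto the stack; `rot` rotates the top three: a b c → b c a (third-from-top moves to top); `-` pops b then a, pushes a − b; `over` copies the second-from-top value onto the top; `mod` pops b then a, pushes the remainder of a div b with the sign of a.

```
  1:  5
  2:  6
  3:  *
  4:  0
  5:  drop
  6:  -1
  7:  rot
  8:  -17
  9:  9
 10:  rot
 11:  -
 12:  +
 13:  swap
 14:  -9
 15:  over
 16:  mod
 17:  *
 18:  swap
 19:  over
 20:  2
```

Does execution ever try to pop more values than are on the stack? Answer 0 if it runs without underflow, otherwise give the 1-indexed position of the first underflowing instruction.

5    : [5]
6    : [5, 6]
*    : [30]
0    : [30, 0]
drop : [30]
-1   : [30, -1]
rot  — needs 3 operands, stack has 2 → underflow

7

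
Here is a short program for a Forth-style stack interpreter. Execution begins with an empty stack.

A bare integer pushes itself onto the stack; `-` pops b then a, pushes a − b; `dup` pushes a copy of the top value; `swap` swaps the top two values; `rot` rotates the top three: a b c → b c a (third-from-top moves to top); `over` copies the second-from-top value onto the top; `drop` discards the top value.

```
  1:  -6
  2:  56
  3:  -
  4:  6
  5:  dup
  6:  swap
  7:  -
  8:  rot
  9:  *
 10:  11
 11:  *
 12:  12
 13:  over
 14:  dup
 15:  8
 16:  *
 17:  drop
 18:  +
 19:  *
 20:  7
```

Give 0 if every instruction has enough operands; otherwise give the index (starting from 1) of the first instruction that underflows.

8

-6    [-6]
56    [-6, 56]
-     [-62]
6     [-62, 6]
dup   [-62, 6, 6]
swap  [-62, 6, 6]
-     [-62, 0]
rot  — needs 3 operands, stack has 2 → underflow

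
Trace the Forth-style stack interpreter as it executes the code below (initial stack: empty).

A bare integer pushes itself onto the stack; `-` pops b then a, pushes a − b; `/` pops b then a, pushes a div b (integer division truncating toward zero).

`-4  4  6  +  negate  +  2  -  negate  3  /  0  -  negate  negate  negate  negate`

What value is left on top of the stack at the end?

5

-4     -> -4
4      -> -4 4
6      -> -4 4 6
+      -> -4 10
negate -> -4 -10
+      -> -14
2      -> -14 2
-      -> -16
negate -> 16
3      -> 16 3
/      -> 5
0      -> 5 0
-      -> 5
negate -> -5
negate -> 5
negate -> -5
negate -> 5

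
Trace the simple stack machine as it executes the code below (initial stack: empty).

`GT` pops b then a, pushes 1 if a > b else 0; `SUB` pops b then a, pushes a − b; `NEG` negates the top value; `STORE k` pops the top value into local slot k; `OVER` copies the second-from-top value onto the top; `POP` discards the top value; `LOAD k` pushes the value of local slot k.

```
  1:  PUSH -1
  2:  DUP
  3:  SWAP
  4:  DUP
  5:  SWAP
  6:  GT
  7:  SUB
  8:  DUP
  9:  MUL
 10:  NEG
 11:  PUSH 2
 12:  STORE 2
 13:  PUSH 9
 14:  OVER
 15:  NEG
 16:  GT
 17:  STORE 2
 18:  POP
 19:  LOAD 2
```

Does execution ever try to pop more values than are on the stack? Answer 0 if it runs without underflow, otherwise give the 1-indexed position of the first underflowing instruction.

0

PUSH -1  [-1]
DUP      [-1, -1]
SWAP     [-1, -1]
DUP      [-1, -1, -1]
SWAP     [-1, -1, -1]
GT       [-1, 0]
SUB      [-1]
DUP      [-1, -1]
MUL      [1]
NEG      [-1]
PUSH 2   [-1, 2]
STORE 2  [-1]
PUSH 9   [-1, 9]
OVER     [-1, 9, -1]
NEG      [-1, 9, 1]
GT       [-1, 1]
STORE 2  [-1]
POP      []
LOAD 2   [1]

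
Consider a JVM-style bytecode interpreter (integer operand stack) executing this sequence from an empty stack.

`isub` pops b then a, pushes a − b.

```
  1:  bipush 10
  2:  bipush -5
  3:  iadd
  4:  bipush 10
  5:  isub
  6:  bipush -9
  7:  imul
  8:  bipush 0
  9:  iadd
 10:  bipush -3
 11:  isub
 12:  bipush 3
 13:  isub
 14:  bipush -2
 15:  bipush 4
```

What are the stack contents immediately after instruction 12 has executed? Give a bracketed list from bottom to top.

[48, 3]

bipush 10 → [10]
bipush -5 → [10, -5]
iadd      → [5]
bipush 10 → [5, 10]
isub      → [-5]
bipush -9 → [-5, -9]
imul      → [45]
bipush 0  → [45, 0]
iadd      → [45]
bipush -3 → [45, -3]
isub      → [48]
bipush 3  → [48, 3]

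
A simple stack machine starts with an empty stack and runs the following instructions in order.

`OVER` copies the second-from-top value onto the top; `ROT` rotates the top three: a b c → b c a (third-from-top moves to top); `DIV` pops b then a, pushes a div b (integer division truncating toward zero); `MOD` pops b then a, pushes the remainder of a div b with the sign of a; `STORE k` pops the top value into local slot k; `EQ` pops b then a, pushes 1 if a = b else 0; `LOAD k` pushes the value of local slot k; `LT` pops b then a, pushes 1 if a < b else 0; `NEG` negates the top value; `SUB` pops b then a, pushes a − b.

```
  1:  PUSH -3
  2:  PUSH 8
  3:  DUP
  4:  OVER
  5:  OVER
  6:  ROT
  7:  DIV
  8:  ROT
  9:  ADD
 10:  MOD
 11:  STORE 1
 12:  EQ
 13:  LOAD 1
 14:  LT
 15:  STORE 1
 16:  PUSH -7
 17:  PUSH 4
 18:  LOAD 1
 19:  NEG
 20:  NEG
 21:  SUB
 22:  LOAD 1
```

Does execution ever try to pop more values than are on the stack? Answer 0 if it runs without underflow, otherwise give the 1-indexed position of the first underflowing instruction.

PUSH -3 → [-3]
PUSH 8  → [-3, 8]
DUP     → [-3, 8, 8]
OVER    → [-3, 8, 8, 8]
OVER    → [-3, 8, 8, 8, 8]
ROT     → [-3, 8, 8, 8, 8]
DIV     → [-3, 8, 8, 1]
ROT     → [-3, 8, 1, 8]
ADD     → [-3, 8, 9]
MOD     → [-3, 8]
STORE 1 → [-3]
EQ  — needs 2 operands, stack has 1 → underflow

12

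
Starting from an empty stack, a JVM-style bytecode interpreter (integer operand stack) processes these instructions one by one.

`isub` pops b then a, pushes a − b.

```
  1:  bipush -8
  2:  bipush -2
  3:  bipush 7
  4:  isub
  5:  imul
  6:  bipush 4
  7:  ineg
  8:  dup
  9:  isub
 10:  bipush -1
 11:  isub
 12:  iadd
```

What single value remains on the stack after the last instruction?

bipush -8 -> [-8]
bipush -2 -> [-8, -2]
bipush 7  -> [-8, -2, 7]
isub      -> [-8, -9]
imul      -> [72]
bipush 4  -> [72, 4]
ineg      -> [72, -4]
dup       -> [72, -4, -4]
isub      -> [72, 0]
bipush -1 -> [72, 0, -1]
isub      -> [72, 1]
iadd      -> [73]

73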